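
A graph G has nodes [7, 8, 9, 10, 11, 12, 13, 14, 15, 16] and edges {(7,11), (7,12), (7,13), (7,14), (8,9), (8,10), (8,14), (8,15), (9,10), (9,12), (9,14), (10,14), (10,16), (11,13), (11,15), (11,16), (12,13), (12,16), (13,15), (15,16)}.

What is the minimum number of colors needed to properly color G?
Clique number ω(G) = 4 (lower bound: χ ≥ ω).
The clique on [8, 9, 10, 14] has size 4, forcing χ ≥ 4, and the coloring below uses 4 colors, so χ(G) = 4.
A valid 4-coloring: color 1: [10, 12, 15]; color 2: [7, 9, 16]; color 3: [11, 14]; color 4: [8, 13].

χ(G) = 4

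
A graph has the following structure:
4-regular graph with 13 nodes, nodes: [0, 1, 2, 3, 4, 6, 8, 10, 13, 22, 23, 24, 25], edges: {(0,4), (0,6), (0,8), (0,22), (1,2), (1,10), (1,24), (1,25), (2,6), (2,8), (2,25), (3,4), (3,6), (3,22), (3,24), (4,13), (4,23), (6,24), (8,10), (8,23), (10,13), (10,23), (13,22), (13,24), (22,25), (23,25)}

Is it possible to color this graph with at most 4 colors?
A valid 4-coloring: color 1: [4, 6, 10, 22]; color 2: [1, 3, 8, 13]; color 3: [0, 24, 25]; color 4: [2, 23].
(χ(G) = 3 ≤ 4.)

Yes, G is 4-colorable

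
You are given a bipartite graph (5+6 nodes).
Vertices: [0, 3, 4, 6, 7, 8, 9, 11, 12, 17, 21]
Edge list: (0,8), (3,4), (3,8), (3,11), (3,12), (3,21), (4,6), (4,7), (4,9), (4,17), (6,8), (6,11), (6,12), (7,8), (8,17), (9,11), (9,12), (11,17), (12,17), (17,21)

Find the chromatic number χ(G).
Clique number ω(G) = 2 (lower bound: χ ≥ ω).
The graph is bipartite (no odd cycle), so 2 colors suffice: χ(G) = 2.
A valid 2-coloring: color 1: [4, 8, 11, 12, 21]; color 2: [0, 3, 6, 7, 9, 17].

χ(G) = 2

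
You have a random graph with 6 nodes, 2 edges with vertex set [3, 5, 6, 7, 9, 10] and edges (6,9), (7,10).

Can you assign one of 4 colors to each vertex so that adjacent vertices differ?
A valid 4-coloring: color 1: [3, 5, 7, 9]; color 2: [6, 10].
(χ(G) = 2 ≤ 4.)

Yes, G is 4-colorable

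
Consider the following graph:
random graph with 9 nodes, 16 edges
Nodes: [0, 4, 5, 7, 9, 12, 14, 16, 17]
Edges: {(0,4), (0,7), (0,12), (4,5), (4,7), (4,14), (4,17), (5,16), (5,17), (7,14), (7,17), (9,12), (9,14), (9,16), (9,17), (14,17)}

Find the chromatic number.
Clique number ω(G) = 4 (lower bound: χ ≥ ω).
The clique on [4, 7, 14, 17] has size 4, forcing χ ≥ 4, and the coloring below uses 4 colors, so χ(G) = 4.
A valid 4-coloring: color 1: [4, 9]; color 2: [0, 16, 17]; color 3: [5, 12, 14]; color 4: [7].

χ(G) = 4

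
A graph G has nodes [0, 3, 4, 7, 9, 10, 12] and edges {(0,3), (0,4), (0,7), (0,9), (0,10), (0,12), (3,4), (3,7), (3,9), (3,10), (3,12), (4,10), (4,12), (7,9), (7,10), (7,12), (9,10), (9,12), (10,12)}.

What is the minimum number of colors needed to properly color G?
χ(G) = 6

Clique number ω(G) = 6 (lower bound: χ ≥ ω).
The clique on [0, 3, 7, 9, 10, 12] has size 6, forcing χ ≥ 6, and the coloring below uses 6 colors, so χ(G) = 6.
A valid 6-coloring: color 1: [0]; color 2: [3]; color 3: [12]; color 4: [10]; color 5: [4, 7]; color 6: [9].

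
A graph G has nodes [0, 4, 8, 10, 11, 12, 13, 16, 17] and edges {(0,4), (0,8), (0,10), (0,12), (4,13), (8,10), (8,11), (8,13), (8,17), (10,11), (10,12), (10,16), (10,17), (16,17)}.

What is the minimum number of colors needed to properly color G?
χ(G) = 3

Clique number ω(G) = 3 (lower bound: χ ≥ ω).
The clique on [0, 8, 10] has size 3, forcing χ ≥ 3, and the coloring below uses 3 colors, so χ(G) = 3.
A valid 3-coloring: color 1: [4, 10]; color 2: [8, 12, 16]; color 3: [0, 11, 13, 17].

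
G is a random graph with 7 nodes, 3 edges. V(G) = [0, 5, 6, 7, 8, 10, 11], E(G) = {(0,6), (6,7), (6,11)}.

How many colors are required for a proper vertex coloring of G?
Clique number ω(G) = 2 (lower bound: χ ≥ ω).
The graph is bipartite (no odd cycle), so 2 colors suffice: χ(G) = 2.
A valid 2-coloring: color 1: [5, 6, 8, 10]; color 2: [0, 7, 11].

χ(G) = 2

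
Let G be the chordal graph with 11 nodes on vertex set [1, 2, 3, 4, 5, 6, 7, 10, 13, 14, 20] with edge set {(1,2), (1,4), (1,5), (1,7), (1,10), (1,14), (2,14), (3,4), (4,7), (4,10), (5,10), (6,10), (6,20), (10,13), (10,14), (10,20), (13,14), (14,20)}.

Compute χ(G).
Clique number ω(G) = 3 (lower bound: χ ≥ ω).
The clique on [1, 4, 10] has size 3, forcing χ ≥ 3, and the coloring below uses 3 colors, so χ(G) = 3.
A valid 3-coloring: color 1: [2, 3, 7, 10]; color 2: [1, 13, 20]; color 3: [4, 5, 6, 14].

χ(G) = 3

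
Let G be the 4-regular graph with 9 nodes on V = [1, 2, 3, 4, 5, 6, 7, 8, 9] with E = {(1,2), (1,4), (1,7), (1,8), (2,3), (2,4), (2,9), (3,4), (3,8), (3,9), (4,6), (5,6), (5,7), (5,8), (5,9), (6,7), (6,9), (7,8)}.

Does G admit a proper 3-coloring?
Yes, G is 3-colorable

A valid 3-coloring: color 1: [1, 3, 5]; color 2: [2, 6, 8]; color 3: [4, 7, 9].
(χ(G) = 3 ≤ 3.)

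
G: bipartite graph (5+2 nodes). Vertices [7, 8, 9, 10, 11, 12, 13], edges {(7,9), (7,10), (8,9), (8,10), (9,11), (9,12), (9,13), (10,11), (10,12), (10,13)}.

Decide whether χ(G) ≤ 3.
A valid 3-coloring: color 1: [9, 10]; color 2: [7, 8, 11, 12, 13].
(χ(G) = 2 ≤ 3.)

Yes, G is 3-colorable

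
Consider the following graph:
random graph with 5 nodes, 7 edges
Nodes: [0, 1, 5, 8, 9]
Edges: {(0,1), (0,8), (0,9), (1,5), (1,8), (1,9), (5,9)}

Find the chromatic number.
Clique number ω(G) = 3 (lower bound: χ ≥ ω).
The clique on [0, 1, 8] has size 3, forcing χ ≥ 3, and the coloring below uses 3 colors, so χ(G) = 3.
A valid 3-coloring: color 1: [1]; color 2: [8, 9]; color 3: [0, 5].

χ(G) = 3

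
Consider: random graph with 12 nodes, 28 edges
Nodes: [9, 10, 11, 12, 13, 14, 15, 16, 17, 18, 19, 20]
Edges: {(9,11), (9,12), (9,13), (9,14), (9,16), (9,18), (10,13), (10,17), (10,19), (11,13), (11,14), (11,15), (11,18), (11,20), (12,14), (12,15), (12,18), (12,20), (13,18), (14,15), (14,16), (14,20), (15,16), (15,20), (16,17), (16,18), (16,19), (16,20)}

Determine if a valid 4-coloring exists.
Yes, G is 4-colorable

A valid 4-coloring: color 1: [10, 11, 12, 16]; color 2: [13, 14, 17, 19]; color 3: [9, 20]; color 4: [15, 18].
(χ(G) = 4 ≤ 4.)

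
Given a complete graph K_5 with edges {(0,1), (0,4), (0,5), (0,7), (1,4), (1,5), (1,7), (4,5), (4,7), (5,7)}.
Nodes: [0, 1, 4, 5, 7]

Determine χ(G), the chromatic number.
Clique number ω(G) = 5 (lower bound: χ ≥ ω).
The clique on [0, 1, 4, 5, 7] has size 5, forcing χ ≥ 5, and the coloring below uses 5 colors, so χ(G) = 5.
A valid 5-coloring: color 1: [1]; color 2: [4]; color 3: [5]; color 4: [7]; color 5: [0].

χ(G) = 5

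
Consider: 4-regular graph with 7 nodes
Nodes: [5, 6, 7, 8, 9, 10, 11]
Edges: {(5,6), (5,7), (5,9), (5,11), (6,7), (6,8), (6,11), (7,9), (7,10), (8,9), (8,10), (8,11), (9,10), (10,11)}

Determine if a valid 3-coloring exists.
Suppose a proper 3-coloring c exists. The clique [5, 6, 7] takes 3 distinct colors; by symmetry let c(5) = 1, c(6) = 2, c(7) = 3.
- Vertex 9: neighbors [5, 7] already have colors [1, 3] ⇒ c(9) = 2.
- Vertex 10: neighbors [9, 7] already have colors [2, 3] ⇒ c(10) = 1.
- Vertex 8: neighbors [10, 6] already have colors [1, 2] ⇒ c(8) = 3.
- Vertex 11: neighbors [5, 6, 8] already have colors [1, 2, 3] — all 3 colors blocked. Contradiction.
The forced assignments end in a contradiction, so G has no proper 3-coloring (χ ≥ 4).

No, G is not 3-colorable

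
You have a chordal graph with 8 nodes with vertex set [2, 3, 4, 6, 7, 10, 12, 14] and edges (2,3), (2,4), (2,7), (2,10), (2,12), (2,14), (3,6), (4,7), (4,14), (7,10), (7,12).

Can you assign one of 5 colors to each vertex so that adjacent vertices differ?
A valid 5-coloring: color 1: [2, 6]; color 2: [3, 7, 14]; color 3: [4, 10, 12].
(χ(G) = 3 ≤ 5.)

Yes, G is 5-colorable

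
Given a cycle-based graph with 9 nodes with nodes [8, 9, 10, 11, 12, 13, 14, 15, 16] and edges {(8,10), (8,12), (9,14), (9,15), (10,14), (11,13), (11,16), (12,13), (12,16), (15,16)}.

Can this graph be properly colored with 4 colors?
Yes, G is 4-colorable

A valid 4-coloring: color 1: [8, 13, 14, 16]; color 2: [9, 10, 11, 12]; color 3: [15].
(χ(G) = 3 ≤ 4.)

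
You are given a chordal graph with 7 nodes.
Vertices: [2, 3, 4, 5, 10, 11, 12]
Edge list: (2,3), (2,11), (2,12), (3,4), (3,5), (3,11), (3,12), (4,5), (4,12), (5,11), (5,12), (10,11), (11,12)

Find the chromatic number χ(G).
χ(G) = 4

Clique number ω(G) = 4 (lower bound: χ ≥ ω).
The clique on [2, 3, 11, 12] has size 4, forcing χ ≥ 4, and the coloring below uses 4 colors, so χ(G) = 4.
A valid 4-coloring: color 1: [3, 10]; color 2: [4, 11]; color 3: [12]; color 4: [2, 5].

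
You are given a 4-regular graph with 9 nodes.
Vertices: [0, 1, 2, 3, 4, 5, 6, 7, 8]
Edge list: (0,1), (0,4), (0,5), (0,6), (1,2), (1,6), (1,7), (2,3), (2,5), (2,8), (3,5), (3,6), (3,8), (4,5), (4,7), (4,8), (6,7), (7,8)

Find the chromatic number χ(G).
Clique number ω(G) = 3 (lower bound: χ ≥ ω).
The clique on [0, 1, 6] has size 3, forcing χ ≥ 3, and the coloring below uses 3 colors, so χ(G) = 3.
A valid 3-coloring: color 1: [1, 3, 4]; color 2: [0, 2, 7]; color 3: [5, 6, 8].

χ(G) = 3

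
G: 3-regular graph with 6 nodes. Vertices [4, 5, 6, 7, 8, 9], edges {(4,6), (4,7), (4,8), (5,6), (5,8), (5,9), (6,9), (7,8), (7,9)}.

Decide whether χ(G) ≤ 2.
No, G is not 2-colorable

The clique on vertices [5, 6, 9] has size 3 > 2, so it alone needs 3 colors.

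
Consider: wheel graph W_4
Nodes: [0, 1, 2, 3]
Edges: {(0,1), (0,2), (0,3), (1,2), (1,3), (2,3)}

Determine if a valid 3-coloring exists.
No, G is not 3-colorable

The clique on vertices [0, 1, 2, 3] has size 4 > 3, so it alone needs 4 colors.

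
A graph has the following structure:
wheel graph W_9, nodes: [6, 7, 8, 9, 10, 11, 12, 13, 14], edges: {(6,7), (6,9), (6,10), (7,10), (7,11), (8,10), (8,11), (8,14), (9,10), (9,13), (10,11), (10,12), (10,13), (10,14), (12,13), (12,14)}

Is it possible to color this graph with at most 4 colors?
Yes, G is 4-colorable

A valid 4-coloring: color 1: [10]; color 2: [7, 8, 9, 12]; color 3: [6, 11, 13, 14].
(χ(G) = 3 ≤ 4.)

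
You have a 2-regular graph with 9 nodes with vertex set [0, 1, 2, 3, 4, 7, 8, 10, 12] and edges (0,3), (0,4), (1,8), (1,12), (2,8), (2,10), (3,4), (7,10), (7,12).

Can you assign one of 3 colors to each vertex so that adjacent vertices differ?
A valid 3-coloring: color 1: [0, 8, 10, 12]; color 2: [1, 2, 4, 7]; color 3: [3].
(χ(G) = 3 ≤ 3.)

Yes, G is 3-colorable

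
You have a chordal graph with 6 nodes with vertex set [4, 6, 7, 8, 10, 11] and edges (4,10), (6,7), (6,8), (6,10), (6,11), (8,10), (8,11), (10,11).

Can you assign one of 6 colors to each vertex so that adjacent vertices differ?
Yes, G is 6-colorable

A valid 6-coloring: color 1: [4, 6]; color 2: [7, 10]; color 3: [11]; color 4: [8].
(χ(G) = 4 ≤ 6.)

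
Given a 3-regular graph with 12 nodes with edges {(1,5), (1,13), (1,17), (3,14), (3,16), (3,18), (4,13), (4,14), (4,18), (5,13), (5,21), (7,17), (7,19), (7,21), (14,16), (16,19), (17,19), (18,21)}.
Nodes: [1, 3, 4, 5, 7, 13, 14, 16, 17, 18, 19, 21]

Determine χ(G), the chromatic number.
χ(G) = 3

Clique number ω(G) = 3 (lower bound: χ ≥ ω).
The clique on [1, 5, 13] has size 3, forcing χ ≥ 3, and the coloring below uses 3 colors, so χ(G) = 3.
A valid 3-coloring: color 1: [13, 16, 17, 18]; color 2: [3, 4, 5, 7]; color 3: [1, 14, 19, 21].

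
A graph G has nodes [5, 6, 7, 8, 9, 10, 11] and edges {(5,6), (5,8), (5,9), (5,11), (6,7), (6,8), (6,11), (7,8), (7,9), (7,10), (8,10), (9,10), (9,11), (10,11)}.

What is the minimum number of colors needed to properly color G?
χ(G) = 4

Clique number ω(G) = 3 (lower bound: χ ≥ ω).
Suppose a proper 3-coloring c exists. The clique [5, 6, 8] takes 3 distinct colors; by symmetry let c(5) = 1, c(6) = 2, c(8) = 3.
- Vertex 7: neighbors [6, 8] already have colors [2, 3] ⇒ c(7) = 1.
- Vertex 10: neighbors [7, 8] already have colors [1, 3] ⇒ c(10) = 2.
- Vertex 9: neighbors [5, 10] already have colors [1, 2] ⇒ c(9) = 3.
- Vertex 11: neighbors [5, 6, 9] already have colors [1, 2, 3] — all 3 colors blocked. Contradiction.
The forced assignments end in a contradiction, so G has no proper 3-coloring (χ ≥ 4).
The coloring below uses 4 colors, so χ(G) = 4.
A valid 4-coloring: color 1: [6, 9]; color 2: [5, 7]; color 3: [8, 11]; color 4: [10].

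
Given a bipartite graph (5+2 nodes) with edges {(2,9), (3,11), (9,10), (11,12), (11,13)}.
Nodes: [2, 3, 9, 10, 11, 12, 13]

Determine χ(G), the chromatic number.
χ(G) = 2

Clique number ω(G) = 2 (lower bound: χ ≥ ω).
The graph is bipartite (no odd cycle), so 2 colors suffice: χ(G) = 2.
A valid 2-coloring: color 1: [9, 11]; color 2: [2, 3, 10, 12, 13].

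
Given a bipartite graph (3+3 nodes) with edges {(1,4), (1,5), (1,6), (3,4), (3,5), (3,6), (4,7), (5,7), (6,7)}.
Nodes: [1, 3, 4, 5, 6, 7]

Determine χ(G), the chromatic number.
Clique number ω(G) = 2 (lower bound: χ ≥ ω).
The graph is bipartite (no odd cycle), so 2 colors suffice: χ(G) = 2.
A valid 2-coloring: color 1: [4, 5, 6]; color 2: [1, 3, 7].

χ(G) = 2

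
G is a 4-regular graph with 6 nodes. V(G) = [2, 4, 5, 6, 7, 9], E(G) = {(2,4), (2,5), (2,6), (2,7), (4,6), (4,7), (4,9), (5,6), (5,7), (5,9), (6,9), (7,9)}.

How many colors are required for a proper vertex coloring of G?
χ(G) = 3

Clique number ω(G) = 3 (lower bound: χ ≥ ω).
The clique on [4, 6, 9] has size 3, forcing χ ≥ 3, and the coloring below uses 3 colors, so χ(G) = 3.
A valid 3-coloring: color 1: [6, 7]; color 2: [2, 9]; color 3: [4, 5].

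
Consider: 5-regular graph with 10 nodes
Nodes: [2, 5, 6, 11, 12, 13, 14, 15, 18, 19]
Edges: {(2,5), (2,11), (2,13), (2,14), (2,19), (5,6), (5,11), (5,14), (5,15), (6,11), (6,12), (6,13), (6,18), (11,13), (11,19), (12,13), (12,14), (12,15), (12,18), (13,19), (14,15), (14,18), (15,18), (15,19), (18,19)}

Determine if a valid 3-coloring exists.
No, G is not 3-colorable

The clique on vertices [2, 11, 13, 19] has size 4 > 3, so it alone needs 4 colors.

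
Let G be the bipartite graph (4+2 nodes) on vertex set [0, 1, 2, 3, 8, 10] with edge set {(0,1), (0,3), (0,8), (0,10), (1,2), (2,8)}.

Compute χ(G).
χ(G) = 2

Clique number ω(G) = 2 (lower bound: χ ≥ ω).
The graph is bipartite (no odd cycle), so 2 colors suffice: χ(G) = 2.
A valid 2-coloring: color 1: [0, 2]; color 2: [1, 3, 8, 10].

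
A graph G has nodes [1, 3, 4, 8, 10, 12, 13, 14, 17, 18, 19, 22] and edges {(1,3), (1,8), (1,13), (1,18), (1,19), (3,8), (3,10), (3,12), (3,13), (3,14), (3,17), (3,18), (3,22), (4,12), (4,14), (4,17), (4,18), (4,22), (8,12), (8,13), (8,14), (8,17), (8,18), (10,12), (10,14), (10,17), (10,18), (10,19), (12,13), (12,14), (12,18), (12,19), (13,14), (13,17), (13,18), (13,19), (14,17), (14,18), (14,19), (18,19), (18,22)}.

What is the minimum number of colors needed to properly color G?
Clique number ω(G) = 6 (lower bound: χ ≥ ω).
The clique on [3, 8, 12, 13, 14, 18] has size 6, forcing χ ≥ 6, and the coloring below uses 6 colors, so χ(G) = 6.
A valid 6-coloring: color 1: [17, 18]; color 2: [3, 4, 19]; color 3: [1, 14, 22]; color 4: [12]; color 5: [10, 13]; color 6: [8].

χ(G) = 6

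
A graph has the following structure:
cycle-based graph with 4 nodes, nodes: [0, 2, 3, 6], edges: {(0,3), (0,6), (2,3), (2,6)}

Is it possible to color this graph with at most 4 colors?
Yes, G is 4-colorable

A valid 4-coloring: color 1: [0, 2]; color 2: [3, 6].
(χ(G) = 2 ≤ 4.)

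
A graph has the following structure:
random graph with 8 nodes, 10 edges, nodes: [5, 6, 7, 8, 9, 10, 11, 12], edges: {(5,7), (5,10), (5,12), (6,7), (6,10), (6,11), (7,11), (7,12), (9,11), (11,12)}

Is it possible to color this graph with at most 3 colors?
Yes, G is 3-colorable

A valid 3-coloring: color 1: [7, 8, 9, 10]; color 2: [5, 11]; color 3: [6, 12].
(χ(G) = 3 ≤ 3.)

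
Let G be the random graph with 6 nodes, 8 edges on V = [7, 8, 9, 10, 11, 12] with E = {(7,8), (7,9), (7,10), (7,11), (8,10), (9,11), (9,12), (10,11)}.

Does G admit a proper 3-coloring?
A valid 3-coloring: color 1: [7, 12]; color 2: [8, 11]; color 3: [9, 10].
(χ(G) = 3 ≤ 3.)

Yes, G is 3-colorable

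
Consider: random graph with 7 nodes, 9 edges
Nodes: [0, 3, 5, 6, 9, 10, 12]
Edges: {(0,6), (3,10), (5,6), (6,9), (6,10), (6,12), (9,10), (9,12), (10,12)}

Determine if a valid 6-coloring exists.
Yes, G is 6-colorable

A valid 6-coloring: color 1: [3, 6]; color 2: [0, 5, 10]; color 3: [9]; color 4: [12].
(χ(G) = 4 ≤ 6.)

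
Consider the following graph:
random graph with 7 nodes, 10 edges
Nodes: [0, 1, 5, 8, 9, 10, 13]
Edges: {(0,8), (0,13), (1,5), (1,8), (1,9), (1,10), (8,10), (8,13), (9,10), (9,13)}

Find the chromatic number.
χ(G) = 3

Clique number ω(G) = 3 (lower bound: χ ≥ ω).
The clique on [0, 8, 13] has size 3, forcing χ ≥ 3, and the coloring below uses 3 colors, so χ(G) = 3.
A valid 3-coloring: color 1: [5, 8, 9]; color 2: [1, 13]; color 3: [0, 10].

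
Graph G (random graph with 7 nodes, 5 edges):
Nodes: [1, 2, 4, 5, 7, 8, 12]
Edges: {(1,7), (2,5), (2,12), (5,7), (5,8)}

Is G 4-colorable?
A valid 4-coloring: color 1: [1, 4, 5, 12]; color 2: [2, 7, 8].
(χ(G) = 2 ≤ 4.)

Yes, G is 4-colorable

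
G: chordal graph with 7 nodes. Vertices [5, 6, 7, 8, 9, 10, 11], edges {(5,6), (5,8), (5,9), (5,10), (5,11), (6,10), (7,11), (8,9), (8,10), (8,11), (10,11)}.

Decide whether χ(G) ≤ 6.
Yes, G is 6-colorable

A valid 6-coloring: color 1: [5, 7]; color 2: [6, 8]; color 3: [9, 11]; color 4: [10].
(χ(G) = 4 ≤ 6.)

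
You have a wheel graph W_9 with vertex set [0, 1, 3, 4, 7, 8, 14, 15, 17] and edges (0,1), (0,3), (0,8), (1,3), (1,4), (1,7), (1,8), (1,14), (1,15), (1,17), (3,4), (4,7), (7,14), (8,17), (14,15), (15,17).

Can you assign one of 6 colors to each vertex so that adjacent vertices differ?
Yes, G is 6-colorable

A valid 6-coloring: color 1: [1]; color 2: [0, 4, 14, 17]; color 3: [3, 7, 8, 15].
(χ(G) = 3 ≤ 6.)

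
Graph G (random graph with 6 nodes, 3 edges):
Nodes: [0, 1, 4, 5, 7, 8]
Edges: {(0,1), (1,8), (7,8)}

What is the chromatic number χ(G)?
χ(G) = 2

Clique number ω(G) = 2 (lower bound: χ ≥ ω).
The graph is bipartite (no odd cycle), so 2 colors suffice: χ(G) = 2.
A valid 2-coloring: color 1: [0, 4, 5, 8]; color 2: [1, 7].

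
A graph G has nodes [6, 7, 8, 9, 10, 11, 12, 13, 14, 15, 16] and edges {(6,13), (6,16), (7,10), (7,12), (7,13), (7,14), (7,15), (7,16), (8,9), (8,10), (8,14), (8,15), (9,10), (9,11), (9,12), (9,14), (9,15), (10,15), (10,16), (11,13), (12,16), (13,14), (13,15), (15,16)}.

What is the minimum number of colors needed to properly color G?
Clique number ω(G) = 4 (lower bound: χ ≥ ω).
The clique on [7, 10, 15, 16] has size 4, forcing χ ≥ 4, and the coloring below uses 4 colors, so χ(G) = 4.
A valid 4-coloring: color 1: [6, 7, 9]; color 2: [11, 12, 14, 15]; color 3: [10, 13]; color 4: [8, 16].

χ(G) = 4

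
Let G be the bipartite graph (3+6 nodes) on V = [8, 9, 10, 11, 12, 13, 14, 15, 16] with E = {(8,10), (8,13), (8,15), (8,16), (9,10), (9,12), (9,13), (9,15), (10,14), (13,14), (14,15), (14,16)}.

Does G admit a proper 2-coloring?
A valid 2-coloring: color 1: [8, 9, 11, 14]; color 2: [10, 12, 13, 15, 16].
(χ(G) = 2 ≤ 2.)

Yes, G is 2-colorable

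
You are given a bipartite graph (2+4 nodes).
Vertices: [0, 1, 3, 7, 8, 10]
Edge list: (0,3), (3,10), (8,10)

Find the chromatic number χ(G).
χ(G) = 2

Clique number ω(G) = 2 (lower bound: χ ≥ ω).
The graph is bipartite (no odd cycle), so 2 colors suffice: χ(G) = 2.
A valid 2-coloring: color 1: [0, 1, 7, 10]; color 2: [3, 8].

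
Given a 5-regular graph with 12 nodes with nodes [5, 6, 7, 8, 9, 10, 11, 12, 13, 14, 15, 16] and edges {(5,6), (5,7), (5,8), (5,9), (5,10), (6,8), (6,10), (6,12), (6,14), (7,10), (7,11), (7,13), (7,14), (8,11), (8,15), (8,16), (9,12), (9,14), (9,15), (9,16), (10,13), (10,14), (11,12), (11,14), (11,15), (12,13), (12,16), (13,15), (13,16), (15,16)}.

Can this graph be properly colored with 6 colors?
A valid 6-coloring: color 1: [9, 10, 11]; color 2: [5, 13, 14]; color 3: [7, 8, 12]; color 4: [6, 15]; color 5: [16].
(χ(G) = 4 ≤ 6.)

Yes, G is 6-colorable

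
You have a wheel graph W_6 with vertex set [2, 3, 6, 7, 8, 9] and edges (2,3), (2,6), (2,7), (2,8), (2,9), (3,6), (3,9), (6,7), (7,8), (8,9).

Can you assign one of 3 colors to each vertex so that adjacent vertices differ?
No, G is not 3-colorable

Odd cycle [9, 8, 7, 6, 3] needs 3 colors (χ ≥ 3).
Vertex 2 is adjacent to every vertex of [3, 6, 7, 8, 9], which already need 3 colors among themselves, so 2 needs a new color (χ ≥ 4).
Hence χ(G) ≥ 4 > 3, so no proper 3-coloring exists.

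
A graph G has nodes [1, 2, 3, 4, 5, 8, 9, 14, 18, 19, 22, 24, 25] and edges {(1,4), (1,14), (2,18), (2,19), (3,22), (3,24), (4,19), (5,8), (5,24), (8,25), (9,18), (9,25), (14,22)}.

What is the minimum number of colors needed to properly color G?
Clique number ω(G) = 2 (lower bound: χ ≥ ω).
Odd cycle [5, 8, 25, 9, 18, 2, 19, 4, 1, 14, 22, 3, 24] needs 3 colors (χ ≥ 3).
The coloring below uses 3 colors, so χ(G) = 3.
A valid 3-coloring: color 1: [3, 4, 5, 14, 18, 25]; color 2: [1, 2, 8, 9, 22, 24]; color 3: [19].

χ(G) = 3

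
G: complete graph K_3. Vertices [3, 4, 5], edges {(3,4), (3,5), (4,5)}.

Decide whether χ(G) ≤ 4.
A valid 4-coloring: color 1: [3]; color 2: [5]; color 3: [4].
(χ(G) = 3 ≤ 4.)

Yes, G is 4-colorable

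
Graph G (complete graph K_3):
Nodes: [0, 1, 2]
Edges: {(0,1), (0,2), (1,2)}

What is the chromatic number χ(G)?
Clique number ω(G) = 3 (lower bound: χ ≥ ω).
The clique on [0, 1, 2] has size 3, forcing χ ≥ 3, and the coloring below uses 3 colors, so χ(G) = 3.
A valid 3-coloring: color 1: [0]; color 2: [1]; color 3: [2].

χ(G) = 3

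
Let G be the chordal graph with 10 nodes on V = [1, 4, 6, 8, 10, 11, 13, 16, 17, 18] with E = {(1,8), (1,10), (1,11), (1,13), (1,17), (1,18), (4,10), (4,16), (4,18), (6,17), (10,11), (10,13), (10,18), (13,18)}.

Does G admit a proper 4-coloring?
A valid 4-coloring: color 1: [1, 4, 6]; color 2: [8, 10, 16, 17]; color 3: [11, 18]; color 4: [13].
(χ(G) = 4 ≤ 4.)

Yes, G is 4-colorable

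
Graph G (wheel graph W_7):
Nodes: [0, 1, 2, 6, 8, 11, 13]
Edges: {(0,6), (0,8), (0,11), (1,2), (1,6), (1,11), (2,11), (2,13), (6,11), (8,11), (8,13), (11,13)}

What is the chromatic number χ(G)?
χ(G) = 3

Clique number ω(G) = 3 (lower bound: χ ≥ ω).
The clique on [0, 8, 11] has size 3, forcing χ ≥ 3, and the coloring below uses 3 colors, so χ(G) = 3.
A valid 3-coloring: color 1: [11]; color 2: [0, 1, 13]; color 3: [2, 6, 8].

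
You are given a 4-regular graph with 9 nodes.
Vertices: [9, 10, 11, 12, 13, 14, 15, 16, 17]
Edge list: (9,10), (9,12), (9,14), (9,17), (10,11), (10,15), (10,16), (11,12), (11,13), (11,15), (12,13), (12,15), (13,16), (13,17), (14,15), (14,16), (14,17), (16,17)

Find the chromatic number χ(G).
χ(G) = 4

Clique number ω(G) = 3 (lower bound: χ ≥ ω).
Suppose a proper 3-coloring c exists. The clique [9, 14, 17] takes 3 distinct colors; by symmetry let c(9) = 1, c(14) = 2, c(17) = 3.
- Vertex 16: neighbors [14, 17] already have colors [2, 3] ⇒ c(16) = 1.
- Vertex 13: neighbors [16, 17] already have colors [1, 3] ⇒ c(13) = 2.
- Vertex 12: neighbors [9, 13] already have colors [1, 2] ⇒ c(12) = 3.
- Vertex 11: neighbors [13, 12] already have colors [2, 3] ⇒ c(11) = 1.
- Vertex 15: neighbors [11, 14, 12] already have colors [1, 2, 3] — all 3 colors blocked. Contradiction.
The forced assignments end in a contradiction, so G has no proper 3-coloring (χ ≥ 4).
The coloring below uses 4 colors, so χ(G) = 4.
A valid 4-coloring: color 1: [10, 13, 14]; color 2: [9, 11, 16]; color 3: [12, 17]; color 4: [15].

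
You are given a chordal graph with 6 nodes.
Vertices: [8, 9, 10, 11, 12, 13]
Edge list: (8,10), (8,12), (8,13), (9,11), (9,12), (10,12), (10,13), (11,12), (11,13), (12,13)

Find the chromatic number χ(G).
Clique number ω(G) = 4 (lower bound: χ ≥ ω).
The clique on [8, 10, 12, 13] has size 4, forcing χ ≥ 4, and the coloring below uses 4 colors, so χ(G) = 4.
A valid 4-coloring: color 1: [12]; color 2: [9, 13]; color 3: [8, 11]; color 4: [10].

χ(G) = 4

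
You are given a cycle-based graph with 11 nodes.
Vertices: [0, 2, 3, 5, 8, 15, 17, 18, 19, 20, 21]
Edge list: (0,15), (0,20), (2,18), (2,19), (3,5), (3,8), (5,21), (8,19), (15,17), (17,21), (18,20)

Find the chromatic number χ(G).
Clique number ω(G) = 2 (lower bound: χ ≥ ω).
Odd cycle [20, 0, 15, 17, 21, 5, 3, 8, 19, 2, 18] needs 3 colors (χ ≥ 3).
The coloring below uses 3 colors, so χ(G) = 3.
A valid 3-coloring: color 1: [2, 3, 15, 20, 21]; color 2: [0, 5, 8, 17, 18]; color 3: [19].

χ(G) = 3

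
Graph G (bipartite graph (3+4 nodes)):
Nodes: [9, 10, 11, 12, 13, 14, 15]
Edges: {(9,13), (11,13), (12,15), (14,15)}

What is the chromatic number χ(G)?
Clique number ω(G) = 2 (lower bound: χ ≥ ω).
The graph is bipartite (no odd cycle), so 2 colors suffice: χ(G) = 2.
A valid 2-coloring: color 1: [10, 13, 15]; color 2: [9, 11, 12, 14].

χ(G) = 2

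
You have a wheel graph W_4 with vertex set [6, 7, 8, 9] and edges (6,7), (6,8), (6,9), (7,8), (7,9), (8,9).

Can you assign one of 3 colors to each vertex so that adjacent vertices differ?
No, G is not 3-colorable

The clique on vertices [6, 7, 8, 9] has size 4 > 3, so it alone needs 4 colors.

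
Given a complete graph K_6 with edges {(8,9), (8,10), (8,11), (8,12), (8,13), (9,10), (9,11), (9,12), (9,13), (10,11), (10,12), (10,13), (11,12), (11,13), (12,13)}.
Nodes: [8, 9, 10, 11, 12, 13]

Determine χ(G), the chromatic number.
χ(G) = 6

Clique number ω(G) = 6 (lower bound: χ ≥ ω).
The clique on [8, 9, 10, 11, 12, 13] has size 6, forcing χ ≥ 6, and the coloring below uses 6 colors, so χ(G) = 6.
A valid 6-coloring: color 1: [10]; color 2: [13]; color 3: [11]; color 4: [8]; color 5: [9]; color 6: [12].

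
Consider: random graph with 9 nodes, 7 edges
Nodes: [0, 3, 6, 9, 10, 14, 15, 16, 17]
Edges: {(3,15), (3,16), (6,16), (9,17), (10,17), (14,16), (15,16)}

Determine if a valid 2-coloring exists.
No, G is not 2-colorable

The clique on vertices [3, 15, 16] has size 3 > 2, so it alone needs 3 colors.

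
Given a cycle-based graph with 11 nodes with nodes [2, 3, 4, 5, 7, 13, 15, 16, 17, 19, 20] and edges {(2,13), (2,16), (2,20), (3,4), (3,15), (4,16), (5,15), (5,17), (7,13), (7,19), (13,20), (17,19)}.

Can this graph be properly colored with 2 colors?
The clique on vertices [2, 13, 20] has size 3 > 2, so it alone needs 3 colors.

No, G is not 2-colorable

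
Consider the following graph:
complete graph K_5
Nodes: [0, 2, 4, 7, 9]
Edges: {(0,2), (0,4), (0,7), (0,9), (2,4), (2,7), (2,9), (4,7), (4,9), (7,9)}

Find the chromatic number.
χ(G) = 5

Clique number ω(G) = 5 (lower bound: χ ≥ ω).
The clique on [0, 2, 4, 7, 9] has size 5, forcing χ ≥ 5, and the coloring below uses 5 colors, so χ(G) = 5.
A valid 5-coloring: color 1: [4]; color 2: [0]; color 3: [2]; color 4: [7]; color 5: [9].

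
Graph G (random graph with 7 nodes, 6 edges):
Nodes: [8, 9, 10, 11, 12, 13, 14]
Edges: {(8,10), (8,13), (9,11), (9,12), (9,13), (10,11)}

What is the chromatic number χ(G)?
χ(G) = 3

Clique number ω(G) = 2 (lower bound: χ ≥ ω).
Odd cycle [11, 9, 13, 8, 10] needs 3 colors (χ ≥ 3).
The coloring below uses 3 colors, so χ(G) = 3.
A valid 3-coloring: color 1: [8, 9, 14]; color 2: [10, 12, 13]; color 3: [11].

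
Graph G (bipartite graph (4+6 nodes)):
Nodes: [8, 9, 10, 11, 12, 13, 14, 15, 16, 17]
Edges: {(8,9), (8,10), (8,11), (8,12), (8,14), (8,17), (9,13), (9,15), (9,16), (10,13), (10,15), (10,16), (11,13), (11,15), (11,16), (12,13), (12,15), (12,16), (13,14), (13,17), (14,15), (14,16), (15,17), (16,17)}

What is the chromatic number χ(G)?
Clique number ω(G) = 2 (lower bound: χ ≥ ω).
The graph is bipartite (no odd cycle), so 2 colors suffice: χ(G) = 2.
A valid 2-coloring: color 1: [8, 13, 15, 16]; color 2: [9, 10, 11, 12, 14, 17].

χ(G) = 2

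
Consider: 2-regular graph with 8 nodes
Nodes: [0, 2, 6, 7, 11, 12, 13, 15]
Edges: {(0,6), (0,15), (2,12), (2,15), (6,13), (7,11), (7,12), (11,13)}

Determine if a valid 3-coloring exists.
Yes, G is 3-colorable

A valid 3-coloring: color 1: [0, 2, 7, 13]; color 2: [6, 11, 12, 15].
(χ(G) = 2 ≤ 3.)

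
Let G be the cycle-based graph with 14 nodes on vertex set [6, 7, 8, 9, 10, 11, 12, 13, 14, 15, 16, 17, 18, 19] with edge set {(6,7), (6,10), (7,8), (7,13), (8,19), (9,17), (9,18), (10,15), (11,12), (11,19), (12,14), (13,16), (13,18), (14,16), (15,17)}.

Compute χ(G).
χ(G) = 2

Clique number ω(G) = 2 (lower bound: χ ≥ ω).
The graph is bipartite (no odd cycle), so 2 colors suffice: χ(G) = 2.
A valid 2-coloring: color 1: [6, 8, 9, 11, 13, 14, 15]; color 2: [7, 10, 12, 16, 17, 18, 19].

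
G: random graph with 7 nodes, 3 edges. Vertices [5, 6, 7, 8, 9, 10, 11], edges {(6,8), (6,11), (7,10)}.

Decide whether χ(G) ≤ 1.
Edge (6,8) forces its endpoints to differ, so 1 color is not enough.

No, G is not 1-colorable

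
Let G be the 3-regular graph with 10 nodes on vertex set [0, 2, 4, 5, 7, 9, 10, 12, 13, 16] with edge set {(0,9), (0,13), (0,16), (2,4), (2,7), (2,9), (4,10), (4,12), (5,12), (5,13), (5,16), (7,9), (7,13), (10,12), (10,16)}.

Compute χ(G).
Clique number ω(G) = 3 (lower bound: χ ≥ ω).
The clique on [2, 7, 9] has size 3, forcing χ ≥ 3, and the coloring below uses 3 colors, so χ(G) = 3.
A valid 3-coloring: color 1: [2, 12, 13, 16]; color 2: [0, 5, 7, 10]; color 3: [4, 9].

χ(G) = 3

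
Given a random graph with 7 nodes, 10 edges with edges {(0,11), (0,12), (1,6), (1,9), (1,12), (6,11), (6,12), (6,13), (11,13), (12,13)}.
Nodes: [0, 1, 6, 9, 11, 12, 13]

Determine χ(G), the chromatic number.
Clique number ω(G) = 3 (lower bound: χ ≥ ω).
The clique on [6, 11, 13] has size 3, forcing χ ≥ 3, and the coloring below uses 3 colors, so χ(G) = 3.
A valid 3-coloring: color 1: [0, 6, 9]; color 2: [11, 12]; color 3: [1, 13].

χ(G) = 3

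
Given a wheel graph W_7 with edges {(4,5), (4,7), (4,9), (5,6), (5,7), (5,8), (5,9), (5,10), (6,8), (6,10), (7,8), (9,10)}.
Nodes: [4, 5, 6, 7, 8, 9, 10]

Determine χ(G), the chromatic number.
Clique number ω(G) = 3 (lower bound: χ ≥ ω).
The clique on [5, 6, 8] has size 3, forcing χ ≥ 3, and the coloring below uses 3 colors, so χ(G) = 3.
A valid 3-coloring: color 1: [5]; color 2: [6, 7, 9]; color 3: [4, 8, 10].

χ(G) = 3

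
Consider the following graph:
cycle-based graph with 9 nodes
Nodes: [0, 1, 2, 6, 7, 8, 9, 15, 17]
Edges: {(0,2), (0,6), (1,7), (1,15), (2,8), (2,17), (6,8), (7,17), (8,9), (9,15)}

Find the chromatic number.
χ(G) = 3

Clique number ω(G) = 2 (lower bound: χ ≥ ω).
Odd cycle [7, 1, 15, 9, 8, 2, 17] needs 3 colors (χ ≥ 3).
The coloring below uses 3 colors, so χ(G) = 3.
A valid 3-coloring: color 1: [2, 6, 7, 15]; color 2: [0, 1, 8, 17]; color 3: [9].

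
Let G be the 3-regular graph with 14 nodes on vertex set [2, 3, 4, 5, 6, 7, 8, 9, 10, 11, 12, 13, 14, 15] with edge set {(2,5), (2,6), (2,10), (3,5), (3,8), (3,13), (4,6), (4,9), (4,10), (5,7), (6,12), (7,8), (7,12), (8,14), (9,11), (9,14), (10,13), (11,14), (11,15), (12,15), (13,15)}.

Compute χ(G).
χ(G) = 3

Clique number ω(G) = 3 (lower bound: χ ≥ ω).
The clique on [9, 11, 14] has size 3, forcing χ ≥ 3, and the coloring below uses 3 colors, so χ(G) = 3.
A valid 3-coloring: color 1: [5, 8, 9, 10, 12]; color 2: [2, 3, 4, 7, 14, 15]; color 3: [6, 11, 13].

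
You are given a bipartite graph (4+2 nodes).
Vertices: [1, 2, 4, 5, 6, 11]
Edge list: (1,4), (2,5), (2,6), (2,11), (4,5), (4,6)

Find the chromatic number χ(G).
Clique number ω(G) = 2 (lower bound: χ ≥ ω).
The graph is bipartite (no odd cycle), so 2 colors suffice: χ(G) = 2.
A valid 2-coloring: color 1: [2, 4]; color 2: [1, 5, 6, 11].

χ(G) = 2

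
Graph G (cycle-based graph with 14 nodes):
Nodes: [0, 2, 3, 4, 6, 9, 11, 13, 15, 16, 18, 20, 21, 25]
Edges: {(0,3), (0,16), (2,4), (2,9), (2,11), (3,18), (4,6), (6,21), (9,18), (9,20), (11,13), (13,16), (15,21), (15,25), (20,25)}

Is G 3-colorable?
Yes, G is 3-colorable

A valid 3-coloring: color 1: [0, 2, 6, 13, 15, 18, 20]; color 2: [3, 4, 9, 11, 16, 21, 25].
(χ(G) = 2 ≤ 3.)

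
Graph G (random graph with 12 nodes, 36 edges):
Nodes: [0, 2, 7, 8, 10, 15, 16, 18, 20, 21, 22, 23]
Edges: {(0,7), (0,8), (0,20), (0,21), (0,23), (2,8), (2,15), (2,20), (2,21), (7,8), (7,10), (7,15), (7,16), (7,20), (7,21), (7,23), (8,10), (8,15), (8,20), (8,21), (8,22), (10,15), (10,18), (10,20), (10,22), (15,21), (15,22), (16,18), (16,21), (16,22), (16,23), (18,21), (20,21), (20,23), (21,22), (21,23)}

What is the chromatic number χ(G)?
Clique number ω(G) = 5 (lower bound: χ ≥ ω).
The clique on [0, 7, 8, 20, 21] has size 5, forcing χ ≥ 5, and the coloring below uses 5 colors, so χ(G) = 5.
A valid 5-coloring: color 1: [10, 21]; color 2: [8, 18, 23]; color 3: [2, 7, 22]; color 4: [15, 16, 20]; color 5: [0].

χ(G) = 5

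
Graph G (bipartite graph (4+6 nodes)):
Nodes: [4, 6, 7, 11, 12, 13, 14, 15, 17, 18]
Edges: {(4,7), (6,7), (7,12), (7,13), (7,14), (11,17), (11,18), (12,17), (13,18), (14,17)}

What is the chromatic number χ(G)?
χ(G) = 2

Clique number ω(G) = 2 (lower bound: χ ≥ ω).
The graph is bipartite (no odd cycle), so 2 colors suffice: χ(G) = 2.
A valid 2-coloring: color 1: [7, 15, 17, 18]; color 2: [4, 6, 11, 12, 13, 14].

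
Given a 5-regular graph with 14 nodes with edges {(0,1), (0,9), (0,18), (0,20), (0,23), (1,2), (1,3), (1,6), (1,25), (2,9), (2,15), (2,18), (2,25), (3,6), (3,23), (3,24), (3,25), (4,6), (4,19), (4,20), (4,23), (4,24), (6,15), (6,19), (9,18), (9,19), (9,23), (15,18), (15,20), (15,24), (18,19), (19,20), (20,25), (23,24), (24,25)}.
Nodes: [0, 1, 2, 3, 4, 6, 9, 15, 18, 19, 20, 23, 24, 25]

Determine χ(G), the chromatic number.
χ(G) = 4

Clique number ω(G) = 3 (lower bound: χ ≥ ω).
Suppose a proper 3-coloring c exists. The clique [0, 9, 18] takes 3 distinct colors; by symmetry let c(0) = 1, c(9) = 2, c(18) = 3.
- Vertex 2: neighbors [9, 18] already have colors [2, 3] ⇒ c(2) = 1.
- Vertex 15: neighbors [2, 18] already have colors [1, 3] ⇒ c(15) = 2.
- Vertex 19: neighbors [9, 18] already have colors [2, 3] ⇒ c(19) = 1.
- Vertex 6: neighbors [19, 15] already have colors [1, 2] ⇒ c(6) = 3.
- Vertex 4: neighbors [19, 6] already have colors [1, 3] ⇒ c(4) = 2.
- Vertex 1: neighbors [0, 6] already have colors [1, 3] ⇒ c(1) = 2.
- Vertex 3: neighbors [1, 6] already have colors [2, 3] ⇒ c(3) = 1.
- Vertex 24: neighbors [3, 4] already have colors [1, 2] ⇒ c(24) = 3.
- Vertex 25: neighbors [2, 1, 24] already have colors [1, 2, 3] — all 3 colors blocked. Contradiction.
The forced assignments end in a contradiction, so G has no proper 3-coloring (χ ≥ 4).
The coloring below uses 4 colors, so χ(G) = 4.
A valid 4-coloring: color 1: [6, 18, 20, 24]; color 2: [1, 4, 9, 15]; color 3: [0, 2, 3, 19]; color 4: [23, 25].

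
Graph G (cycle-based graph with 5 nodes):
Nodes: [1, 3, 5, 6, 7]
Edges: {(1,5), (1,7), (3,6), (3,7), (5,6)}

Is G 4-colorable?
A valid 4-coloring: color 1: [5, 7]; color 2: [1, 3]; color 3: [6].
(χ(G) = 3 ≤ 4.)

Yes, G is 4-colorable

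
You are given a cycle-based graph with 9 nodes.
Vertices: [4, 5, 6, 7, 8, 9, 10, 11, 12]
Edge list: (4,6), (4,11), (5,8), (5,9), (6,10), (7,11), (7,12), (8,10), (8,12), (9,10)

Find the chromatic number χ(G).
Clique number ω(G) = 2 (lower bound: χ ≥ ω).
Odd cycle [12, 7, 11, 4, 6, 10, 8] needs 3 colors (χ ≥ 3).
The coloring below uses 3 colors, so χ(G) = 3.
A valid 3-coloring: color 1: [4, 7, 8, 9]; color 2: [5, 10, 11, 12]; color 3: [6].

χ(G) = 3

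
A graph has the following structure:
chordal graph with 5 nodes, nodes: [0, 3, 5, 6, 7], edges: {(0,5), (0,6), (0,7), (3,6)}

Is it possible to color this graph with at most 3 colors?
Yes, G is 3-colorable

A valid 3-coloring: color 1: [0, 3]; color 2: [5, 6, 7].
(χ(G) = 2 ≤ 3.)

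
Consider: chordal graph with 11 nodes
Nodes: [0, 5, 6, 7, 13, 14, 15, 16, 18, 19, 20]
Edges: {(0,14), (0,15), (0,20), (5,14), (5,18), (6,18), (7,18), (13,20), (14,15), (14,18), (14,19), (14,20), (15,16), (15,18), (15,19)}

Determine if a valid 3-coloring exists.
A valid 3-coloring: color 1: [6, 7, 13, 14, 16]; color 2: [5, 15, 20]; color 3: [0, 18, 19].
(χ(G) = 3 ≤ 3.)

Yes, G is 3-colorable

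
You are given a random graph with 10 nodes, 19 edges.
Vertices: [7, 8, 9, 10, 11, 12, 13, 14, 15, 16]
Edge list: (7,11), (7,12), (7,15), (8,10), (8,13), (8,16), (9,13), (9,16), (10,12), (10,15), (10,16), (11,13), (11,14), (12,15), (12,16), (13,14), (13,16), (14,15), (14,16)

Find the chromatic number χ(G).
χ(G) = 3

Clique number ω(G) = 3 (lower bound: χ ≥ ω).
The clique on [8, 10, 16] has size 3, forcing χ ≥ 3, and the coloring below uses 3 colors, so χ(G) = 3.
A valid 3-coloring: color 1: [11, 15, 16]; color 2: [7, 10, 13]; color 3: [8, 9, 12, 14].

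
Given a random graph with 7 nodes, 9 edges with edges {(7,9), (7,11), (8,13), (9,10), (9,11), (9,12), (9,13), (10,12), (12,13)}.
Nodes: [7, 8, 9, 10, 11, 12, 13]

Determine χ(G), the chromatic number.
Clique number ω(G) = 3 (lower bound: χ ≥ ω).
The clique on [7, 9, 11] has size 3, forcing χ ≥ 3, and the coloring below uses 3 colors, so χ(G) = 3.
A valid 3-coloring: color 1: [8, 9]; color 2: [7, 12]; color 3: [10, 11, 13].

χ(G) = 3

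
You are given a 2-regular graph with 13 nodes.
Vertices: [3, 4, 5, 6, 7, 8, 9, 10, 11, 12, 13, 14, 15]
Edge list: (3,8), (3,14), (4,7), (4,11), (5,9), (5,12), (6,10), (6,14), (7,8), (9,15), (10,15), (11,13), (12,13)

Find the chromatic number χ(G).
Clique number ω(G) = 2 (lower bound: χ ≥ ω).
Odd cycle [10, 6, 14, 3, 8, 7, 4, 11, 13, 12, 5, 9, 15] needs 3 colors (χ ≥ 3).
The coloring below uses 3 colors, so χ(G) = 3.
A valid 3-coloring: color 1: [3, 7, 9, 10, 11, 12]; color 2: [4, 5, 6, 8, 13, 15]; color 3: [14].

χ(G) = 3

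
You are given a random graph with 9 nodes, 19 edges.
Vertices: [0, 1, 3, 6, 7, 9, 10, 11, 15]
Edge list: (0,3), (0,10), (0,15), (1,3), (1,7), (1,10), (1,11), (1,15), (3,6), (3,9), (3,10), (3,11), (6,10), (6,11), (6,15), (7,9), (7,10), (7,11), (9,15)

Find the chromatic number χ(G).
χ(G) = 3

Clique number ω(G) = 3 (lower bound: χ ≥ ω).
The clique on [0, 3, 10] has size 3, forcing χ ≥ 3, and the coloring below uses 3 colors, so χ(G) = 3.
A valid 3-coloring: color 1: [3, 7, 15]; color 2: [0, 1, 6, 9]; color 3: [10, 11].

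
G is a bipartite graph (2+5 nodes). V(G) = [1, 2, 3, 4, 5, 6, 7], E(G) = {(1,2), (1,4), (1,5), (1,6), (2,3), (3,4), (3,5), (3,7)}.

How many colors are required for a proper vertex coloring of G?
Clique number ω(G) = 2 (lower bound: χ ≥ ω).
The graph is bipartite (no odd cycle), so 2 colors suffice: χ(G) = 2.
A valid 2-coloring: color 1: [1, 3]; color 2: [2, 4, 5, 6, 7].

χ(G) = 2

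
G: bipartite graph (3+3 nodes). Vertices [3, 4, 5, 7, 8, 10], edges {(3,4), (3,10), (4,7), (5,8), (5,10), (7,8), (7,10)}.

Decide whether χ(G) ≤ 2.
Yes, G is 2-colorable

A valid 2-coloring: color 1: [3, 5, 7]; color 2: [4, 8, 10].
(χ(G) = 2 ≤ 2.)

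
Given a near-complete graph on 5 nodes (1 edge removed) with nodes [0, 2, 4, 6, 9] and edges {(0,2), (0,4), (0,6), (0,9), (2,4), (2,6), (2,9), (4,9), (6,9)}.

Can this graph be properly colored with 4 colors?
Yes, G is 4-colorable

A valid 4-coloring: color 1: [2]; color 2: [0]; color 3: [9]; color 4: [4, 6].
(χ(G) = 4 ≤ 4.)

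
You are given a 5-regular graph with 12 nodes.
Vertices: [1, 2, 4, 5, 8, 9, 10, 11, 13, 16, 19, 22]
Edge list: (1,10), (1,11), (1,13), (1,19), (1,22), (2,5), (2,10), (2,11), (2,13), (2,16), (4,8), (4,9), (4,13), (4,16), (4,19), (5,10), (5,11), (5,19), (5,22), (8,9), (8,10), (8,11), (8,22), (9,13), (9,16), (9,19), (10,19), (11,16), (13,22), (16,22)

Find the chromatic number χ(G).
Clique number ω(G) = 3 (lower bound: χ ≥ ω).
Suppose a proper 3-coloring c exists. The clique [1, 10, 19] takes 3 distinct colors; by symmetry let c(1) = 1, c(10) = 2, c(19) = 3.
- Vertex 5: neighbors [10, 19] already have colors [2, 3] ⇒ c(5) = 1.
- Vertex 2: neighbors [5, 10] already have colors [1, 2] ⇒ c(2) = 3.
- Vertex 13: neighbors [1, 2] already have colors [1, 3] ⇒ c(13) = 2.
- Vertex 4: neighbors [13, 19] already have colors [2, 3] ⇒ c(4) = 1.
- Vertex 9: neighbors [4, 13, 19] already have colors [1, 2, 3] — all 3 colors blocked. Contradiction.
The forced assignments end in a contradiction, so G has no proper 3-coloring (χ ≥ 4).
The coloring below uses 4 colors, so χ(G) = 4.
A valid 4-coloring: color 1: [2, 19, 22]; color 2: [1, 4, 5]; color 3: [8, 13, 16]; color 4: [9, 10, 11].

χ(G) = 4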